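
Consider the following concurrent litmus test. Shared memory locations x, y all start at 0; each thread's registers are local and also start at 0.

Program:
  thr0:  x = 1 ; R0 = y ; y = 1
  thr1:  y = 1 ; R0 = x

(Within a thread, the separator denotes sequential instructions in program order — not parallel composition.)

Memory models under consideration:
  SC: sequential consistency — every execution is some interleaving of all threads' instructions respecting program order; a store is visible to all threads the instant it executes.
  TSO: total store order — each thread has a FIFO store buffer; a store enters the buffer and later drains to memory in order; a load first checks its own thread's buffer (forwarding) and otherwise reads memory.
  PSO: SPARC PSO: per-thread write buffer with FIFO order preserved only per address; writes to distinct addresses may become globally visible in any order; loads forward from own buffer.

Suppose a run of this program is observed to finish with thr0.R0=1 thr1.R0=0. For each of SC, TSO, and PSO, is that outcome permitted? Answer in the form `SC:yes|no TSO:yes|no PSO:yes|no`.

SC:yes TSO:yes PSO:yes

outcome vector order: (thr0.R0,thr1.R0)
[SC] allowed = {01; 10; 11}
[TSO] allowed = {00; 01; 10; 11}
[PSO] allowed = {00; 01; 10; 11}
target 10 ∈ {SC,TSO,PSO}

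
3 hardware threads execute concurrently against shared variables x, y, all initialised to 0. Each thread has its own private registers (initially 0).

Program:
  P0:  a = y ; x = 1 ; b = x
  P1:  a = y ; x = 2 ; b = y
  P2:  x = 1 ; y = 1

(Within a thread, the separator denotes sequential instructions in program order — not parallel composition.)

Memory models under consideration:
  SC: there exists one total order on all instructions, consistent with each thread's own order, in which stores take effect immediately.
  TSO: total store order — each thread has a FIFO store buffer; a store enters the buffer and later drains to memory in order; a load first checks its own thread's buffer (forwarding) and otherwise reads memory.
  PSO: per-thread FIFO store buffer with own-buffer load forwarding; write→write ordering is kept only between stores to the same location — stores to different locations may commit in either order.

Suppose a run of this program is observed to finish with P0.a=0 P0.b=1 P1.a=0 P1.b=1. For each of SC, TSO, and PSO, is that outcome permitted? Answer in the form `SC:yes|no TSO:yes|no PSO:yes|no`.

outcome vector order: (P0.a,P0.b,P1.a,P1.b)
SC (11): 0/1/0/0, 0/1/0/1, 0/1/1/1, 0/2/0/0, 0/2/0/1, 0/2/1/1, 1/1/0/0, 1/1/0/1, 1/1/1/1, 1/2/0/1, 1/2/1/1
TSO (12): 0/1/0/0, 0/1/0/1, 0/1/1/1, 0/2/0/0, 0/2/0/1, 0/2/1/1, 1/1/0/0, 1/1/0/1, 1/1/1/1, 1/2/0/0, 1/2/0/1, 1/2/1/1
PSO (12): 0/1/0/0, 0/1/0/1, 0/1/1/1, 0/2/0/0, 0/2/0/1, 0/2/1/1, 1/1/0/0, 1/1/0/1, 1/1/1/1, 1/2/0/0, 1/2/0/1, 1/2/1/1
target 0/1/0/1 ∈ {SC,TSO,PSO}

SC:yes TSO:yes PSO:yes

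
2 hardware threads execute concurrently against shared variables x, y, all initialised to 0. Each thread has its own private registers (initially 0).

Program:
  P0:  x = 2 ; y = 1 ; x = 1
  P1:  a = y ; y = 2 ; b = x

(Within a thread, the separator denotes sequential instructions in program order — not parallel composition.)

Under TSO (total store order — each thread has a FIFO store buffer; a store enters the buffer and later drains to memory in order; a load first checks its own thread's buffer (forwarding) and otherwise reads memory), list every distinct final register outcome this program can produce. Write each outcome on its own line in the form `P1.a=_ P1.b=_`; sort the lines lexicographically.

outcome vector order: (P1.a,P1.b)
|TSO outcomes| = 5

P1.a=0 P1.b=0
P1.a=0 P1.b=1
P1.a=0 P1.b=2
P1.a=1 P1.b=1
P1.a=1 P1.b=2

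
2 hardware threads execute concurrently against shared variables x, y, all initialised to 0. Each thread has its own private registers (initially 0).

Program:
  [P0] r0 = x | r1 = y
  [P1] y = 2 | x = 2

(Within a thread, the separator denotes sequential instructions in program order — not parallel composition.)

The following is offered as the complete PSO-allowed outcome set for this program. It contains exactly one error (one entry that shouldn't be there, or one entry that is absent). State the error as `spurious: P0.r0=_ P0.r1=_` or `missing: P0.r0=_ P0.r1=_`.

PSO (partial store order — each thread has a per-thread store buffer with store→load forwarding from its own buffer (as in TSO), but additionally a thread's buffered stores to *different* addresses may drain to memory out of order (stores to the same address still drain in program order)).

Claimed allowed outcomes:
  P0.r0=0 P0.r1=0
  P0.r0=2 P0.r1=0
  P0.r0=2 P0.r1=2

outcome vector order: (P0.r0,P0.r1)
under PSO → (0,0); (0,2); (2,0); (2,2)
PSO∖claimed = {(0,2)}

missing: P0.r0=0 P0.r1=2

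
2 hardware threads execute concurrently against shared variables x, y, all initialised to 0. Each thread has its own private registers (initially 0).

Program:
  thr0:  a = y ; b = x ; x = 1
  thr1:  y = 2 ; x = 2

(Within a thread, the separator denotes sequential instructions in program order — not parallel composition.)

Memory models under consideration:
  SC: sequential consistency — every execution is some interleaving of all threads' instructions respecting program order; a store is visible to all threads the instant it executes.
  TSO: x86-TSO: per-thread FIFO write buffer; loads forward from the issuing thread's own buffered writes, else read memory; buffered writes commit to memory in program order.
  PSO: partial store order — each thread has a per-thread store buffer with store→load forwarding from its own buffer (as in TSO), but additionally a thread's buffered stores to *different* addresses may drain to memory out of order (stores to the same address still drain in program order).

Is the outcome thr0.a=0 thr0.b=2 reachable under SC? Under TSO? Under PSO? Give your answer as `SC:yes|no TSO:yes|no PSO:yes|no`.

outcome vector order: (thr0.a,thr0.b)
[SC] allowed = {(0,0), (0,2), (2,0), (2,2)}
[TSO] allowed = {(0,0), (0,2), (2,0), (2,2)}
[PSO] allowed = {(0,0), (0,2), (2,0), (2,2)}
target (0,2) ∈ {SC,TSO,PSO}

SC:yes TSO:yes PSO:yes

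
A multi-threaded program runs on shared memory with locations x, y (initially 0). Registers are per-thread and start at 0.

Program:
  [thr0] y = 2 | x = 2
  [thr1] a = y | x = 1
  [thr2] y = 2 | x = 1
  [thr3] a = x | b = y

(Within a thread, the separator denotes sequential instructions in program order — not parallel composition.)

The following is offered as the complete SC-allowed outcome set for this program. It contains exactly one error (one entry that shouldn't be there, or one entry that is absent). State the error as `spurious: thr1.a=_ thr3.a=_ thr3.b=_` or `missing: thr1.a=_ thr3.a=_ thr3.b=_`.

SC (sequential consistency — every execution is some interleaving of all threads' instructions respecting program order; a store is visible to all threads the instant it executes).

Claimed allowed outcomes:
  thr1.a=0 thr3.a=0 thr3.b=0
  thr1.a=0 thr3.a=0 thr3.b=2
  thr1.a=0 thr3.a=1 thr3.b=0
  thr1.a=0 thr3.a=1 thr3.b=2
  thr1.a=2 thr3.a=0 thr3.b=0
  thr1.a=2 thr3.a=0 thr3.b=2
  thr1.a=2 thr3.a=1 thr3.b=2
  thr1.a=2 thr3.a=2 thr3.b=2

outcome vector order: (thr1.a,thr3.a,thr3.b)
SC: 9 outcomes — {0/0/0; 0/0/2; 0/1/0; 0/1/2; 0/2/2; 2/0/0; 2/0/2; 2/1/2; 2/2/2}
SC∖claimed = {0/2/2}

missing: thr1.a=0 thr3.a=2 thr3.b=2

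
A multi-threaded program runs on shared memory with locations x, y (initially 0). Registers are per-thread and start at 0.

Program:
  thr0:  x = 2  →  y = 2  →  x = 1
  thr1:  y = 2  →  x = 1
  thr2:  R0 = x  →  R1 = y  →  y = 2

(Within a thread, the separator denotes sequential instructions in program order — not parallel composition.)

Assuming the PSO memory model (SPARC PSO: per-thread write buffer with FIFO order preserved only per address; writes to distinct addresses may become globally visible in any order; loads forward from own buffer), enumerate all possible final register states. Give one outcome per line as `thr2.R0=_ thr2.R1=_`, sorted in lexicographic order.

thr2.R0=0 thr2.R1=0
thr2.R0=0 thr2.R1=2
thr2.R0=1 thr2.R1=0
thr2.R0=1 thr2.R1=2
thr2.R0=2 thr2.R1=0
thr2.R0=2 thr2.R1=2

outcome vector order: (thr2.R0,thr2.R1)
|PSO outcomes| = 6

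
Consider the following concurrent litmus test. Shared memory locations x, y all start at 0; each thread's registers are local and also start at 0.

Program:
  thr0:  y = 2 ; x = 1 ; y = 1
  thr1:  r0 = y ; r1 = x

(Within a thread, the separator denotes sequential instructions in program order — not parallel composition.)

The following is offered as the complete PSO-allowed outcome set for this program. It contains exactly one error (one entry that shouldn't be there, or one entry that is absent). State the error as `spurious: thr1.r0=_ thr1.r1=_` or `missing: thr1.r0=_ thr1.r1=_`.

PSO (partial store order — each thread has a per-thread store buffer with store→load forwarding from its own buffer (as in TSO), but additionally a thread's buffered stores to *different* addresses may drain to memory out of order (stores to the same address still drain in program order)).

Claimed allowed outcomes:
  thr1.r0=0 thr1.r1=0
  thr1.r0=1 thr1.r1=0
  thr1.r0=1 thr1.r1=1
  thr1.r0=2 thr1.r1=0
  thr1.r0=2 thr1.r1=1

outcome vector order: (thr1.r0,thr1.r1)
under PSO → (0,0) (0,1) (1,0) (1,1) (2,0) (2,1)
PSO∖claimed = {(0,1)}

missing: thr1.r0=0 thr1.r1=1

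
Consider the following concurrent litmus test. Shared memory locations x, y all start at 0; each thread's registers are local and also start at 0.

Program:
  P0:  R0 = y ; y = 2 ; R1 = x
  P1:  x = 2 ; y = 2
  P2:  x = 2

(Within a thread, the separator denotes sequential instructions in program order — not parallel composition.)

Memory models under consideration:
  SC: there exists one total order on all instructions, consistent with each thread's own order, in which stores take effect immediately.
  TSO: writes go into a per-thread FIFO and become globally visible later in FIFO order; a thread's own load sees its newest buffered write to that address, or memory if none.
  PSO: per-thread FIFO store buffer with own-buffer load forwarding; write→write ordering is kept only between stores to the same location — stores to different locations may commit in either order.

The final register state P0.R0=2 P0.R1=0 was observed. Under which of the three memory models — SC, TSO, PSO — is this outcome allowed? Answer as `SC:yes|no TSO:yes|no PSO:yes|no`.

SC:no TSO:no PSO:yes

outcome vector order: (P0.R0,P0.R1)
SC: 3 outcomes — {(0,0); (0,2); (2,2)}
TSO: 3 outcomes — {(0,0); (0,2); (2,2)}
PSO: 4 outcomes — {(0,0); (0,2); (2,0); (2,2)}
target (2,0) ∈ {PSO}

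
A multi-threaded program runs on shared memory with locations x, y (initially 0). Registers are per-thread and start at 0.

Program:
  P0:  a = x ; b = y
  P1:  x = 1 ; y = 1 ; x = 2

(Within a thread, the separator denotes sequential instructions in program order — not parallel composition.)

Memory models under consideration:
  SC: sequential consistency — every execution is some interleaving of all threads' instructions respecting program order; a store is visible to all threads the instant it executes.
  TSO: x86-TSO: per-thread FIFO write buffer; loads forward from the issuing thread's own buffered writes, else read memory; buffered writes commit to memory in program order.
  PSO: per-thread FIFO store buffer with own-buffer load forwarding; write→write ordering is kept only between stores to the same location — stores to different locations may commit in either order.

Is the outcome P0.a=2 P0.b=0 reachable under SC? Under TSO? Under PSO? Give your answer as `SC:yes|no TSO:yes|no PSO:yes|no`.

SC:no TSO:no PSO:yes

outcome vector order: (P0.a,P0.b)
SC: 5 outcomes — {<0 0> <0 1> <1 0> <1 1> <2 1>}
TSO: 5 outcomes — {<0 0> <0 1> <1 0> <1 1> <2 1>}
PSO: 6 outcomes — {<0 0> <0 1> <1 0> <1 1> <2 0> <2 1>}
target <2 0> ∈ {PSO}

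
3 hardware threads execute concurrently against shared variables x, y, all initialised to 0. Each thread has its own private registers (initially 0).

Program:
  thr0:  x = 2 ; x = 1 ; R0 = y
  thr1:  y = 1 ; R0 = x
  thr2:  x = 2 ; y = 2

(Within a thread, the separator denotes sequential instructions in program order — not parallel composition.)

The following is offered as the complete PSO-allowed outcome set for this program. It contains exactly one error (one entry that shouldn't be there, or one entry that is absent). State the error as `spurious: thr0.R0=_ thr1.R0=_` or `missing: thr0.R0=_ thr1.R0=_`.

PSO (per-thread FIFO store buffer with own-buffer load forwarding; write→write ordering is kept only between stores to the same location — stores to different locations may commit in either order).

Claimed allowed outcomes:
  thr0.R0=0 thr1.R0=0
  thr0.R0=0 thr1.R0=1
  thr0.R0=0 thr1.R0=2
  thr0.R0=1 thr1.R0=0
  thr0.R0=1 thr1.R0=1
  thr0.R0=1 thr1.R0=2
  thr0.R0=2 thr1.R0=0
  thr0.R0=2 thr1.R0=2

missing: thr0.R0=2 thr1.R0=1

outcome vector order: (thr0.R0,thr1.R0)
[PSO] allowed = {00; 01; 02; 10; 11; 12; 20; 21; 22}
PSO∖claimed = {21}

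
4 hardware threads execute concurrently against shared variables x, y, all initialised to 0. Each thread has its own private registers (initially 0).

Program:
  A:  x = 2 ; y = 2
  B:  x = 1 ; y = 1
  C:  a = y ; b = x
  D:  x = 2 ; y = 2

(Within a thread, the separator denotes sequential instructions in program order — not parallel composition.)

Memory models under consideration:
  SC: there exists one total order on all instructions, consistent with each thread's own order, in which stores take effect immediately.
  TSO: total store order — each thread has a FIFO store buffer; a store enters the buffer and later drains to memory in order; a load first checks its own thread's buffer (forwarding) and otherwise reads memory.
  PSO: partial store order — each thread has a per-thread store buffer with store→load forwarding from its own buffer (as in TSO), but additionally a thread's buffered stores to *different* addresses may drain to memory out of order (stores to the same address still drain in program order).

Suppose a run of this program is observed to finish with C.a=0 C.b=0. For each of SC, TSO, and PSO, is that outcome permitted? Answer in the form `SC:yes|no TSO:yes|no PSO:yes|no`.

outcome vector order: (C.a,C.b)
SC (7): 00 01 02 11 12 21 22
TSO (7): 00 01 02 11 12 21 22
PSO (9): 00 01 02 10 11 12 20 21 22
target 00 ∈ {SC,TSO,PSO}

SC:yes TSO:yes PSO:yes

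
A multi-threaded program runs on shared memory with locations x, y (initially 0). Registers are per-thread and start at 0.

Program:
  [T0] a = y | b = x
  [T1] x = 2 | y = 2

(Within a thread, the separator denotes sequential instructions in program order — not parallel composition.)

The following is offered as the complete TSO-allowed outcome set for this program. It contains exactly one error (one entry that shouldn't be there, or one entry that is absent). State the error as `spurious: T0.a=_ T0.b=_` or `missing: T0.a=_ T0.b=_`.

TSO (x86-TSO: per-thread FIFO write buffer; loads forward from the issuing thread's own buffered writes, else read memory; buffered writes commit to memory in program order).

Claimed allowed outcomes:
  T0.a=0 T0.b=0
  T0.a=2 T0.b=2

missing: T0.a=0 T0.b=2

outcome vector order: (T0.a,T0.b)
[TSO] allowed = {0/0 0/2 2/2}
TSO∖claimed = {0/2}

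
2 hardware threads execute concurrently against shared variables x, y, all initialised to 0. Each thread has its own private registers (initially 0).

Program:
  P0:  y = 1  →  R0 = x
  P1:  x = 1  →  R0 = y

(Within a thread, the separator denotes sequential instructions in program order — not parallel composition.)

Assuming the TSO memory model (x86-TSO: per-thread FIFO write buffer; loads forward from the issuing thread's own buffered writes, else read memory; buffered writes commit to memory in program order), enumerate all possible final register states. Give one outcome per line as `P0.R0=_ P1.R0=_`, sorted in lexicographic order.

outcome vector order: (P0.R0,P1.R0)
|TSO outcomes| = 4

P0.R0=0 P1.R0=0
P0.R0=0 P1.R0=1
P0.R0=1 P1.R0=0
P0.R0=1 P1.R0=1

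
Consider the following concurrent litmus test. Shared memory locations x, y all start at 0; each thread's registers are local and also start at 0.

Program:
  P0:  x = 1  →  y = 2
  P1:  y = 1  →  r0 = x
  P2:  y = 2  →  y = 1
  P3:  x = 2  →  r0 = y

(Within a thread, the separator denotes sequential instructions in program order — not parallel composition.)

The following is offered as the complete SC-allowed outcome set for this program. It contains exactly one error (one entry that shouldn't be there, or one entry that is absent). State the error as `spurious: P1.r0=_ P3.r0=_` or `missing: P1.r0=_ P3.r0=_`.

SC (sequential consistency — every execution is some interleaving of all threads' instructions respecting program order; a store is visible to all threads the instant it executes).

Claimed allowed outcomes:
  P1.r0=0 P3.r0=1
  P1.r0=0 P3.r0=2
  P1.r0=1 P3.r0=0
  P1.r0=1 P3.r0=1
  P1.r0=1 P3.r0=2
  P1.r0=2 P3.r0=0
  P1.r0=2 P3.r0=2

missing: P1.r0=2 P3.r0=1

outcome vector order: (P1.r0,P3.r0)
[SC] allowed = {01, 02, 10, 11, 12, 20, 21, 22}
SC∖claimed = {21}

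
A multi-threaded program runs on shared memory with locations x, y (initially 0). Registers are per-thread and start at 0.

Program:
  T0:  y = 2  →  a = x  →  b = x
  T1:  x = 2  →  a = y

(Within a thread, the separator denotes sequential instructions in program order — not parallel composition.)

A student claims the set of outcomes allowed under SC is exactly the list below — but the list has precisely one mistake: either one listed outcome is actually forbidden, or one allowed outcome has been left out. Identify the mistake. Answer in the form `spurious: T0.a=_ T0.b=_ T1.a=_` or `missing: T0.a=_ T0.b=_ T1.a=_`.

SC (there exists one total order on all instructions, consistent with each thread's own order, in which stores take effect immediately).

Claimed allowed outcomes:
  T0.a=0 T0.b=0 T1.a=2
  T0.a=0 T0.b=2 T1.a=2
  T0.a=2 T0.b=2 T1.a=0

outcome vector order: (T0.a,T0.b,T1.a)
SC: 4 outcomes — {<0 0 2> <0 2 2> <2 2 0> <2 2 2>}
SC∖claimed = {<2 2 2>}

missing: T0.a=2 T0.b=2 T1.a=2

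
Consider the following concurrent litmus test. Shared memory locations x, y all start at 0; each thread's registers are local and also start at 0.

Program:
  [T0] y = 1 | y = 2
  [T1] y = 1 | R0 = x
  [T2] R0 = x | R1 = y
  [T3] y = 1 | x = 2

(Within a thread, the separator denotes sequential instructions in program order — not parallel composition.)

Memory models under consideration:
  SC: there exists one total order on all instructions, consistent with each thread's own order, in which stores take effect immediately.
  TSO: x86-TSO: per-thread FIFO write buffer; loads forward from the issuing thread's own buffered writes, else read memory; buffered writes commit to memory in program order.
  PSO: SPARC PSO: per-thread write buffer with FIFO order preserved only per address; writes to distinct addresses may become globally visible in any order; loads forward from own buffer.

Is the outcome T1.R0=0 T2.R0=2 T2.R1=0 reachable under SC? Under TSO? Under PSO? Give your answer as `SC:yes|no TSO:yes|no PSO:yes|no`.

SC:no TSO:no PSO:yes

outcome vector order: (T1.R0,T2.R0,T2.R1)
[SC] allowed = {0/0/0, 0/0/1, 0/0/2, 0/2/1, 0/2/2, 2/0/0, 2/0/1, 2/0/2, 2/2/1, 2/2/2}
[TSO] allowed = {0/0/0, 0/0/1, 0/0/2, 0/2/1, 0/2/2, 2/0/0, 2/0/1, 2/0/2, 2/2/1, 2/2/2}
[PSO] allowed = {0/0/0, 0/0/1, 0/0/2, 0/2/0, 0/2/1, 0/2/2, 2/0/0, 2/0/1, 2/0/2, 2/2/0, 2/2/1, 2/2/2}
target 0/2/0 ∈ {PSO}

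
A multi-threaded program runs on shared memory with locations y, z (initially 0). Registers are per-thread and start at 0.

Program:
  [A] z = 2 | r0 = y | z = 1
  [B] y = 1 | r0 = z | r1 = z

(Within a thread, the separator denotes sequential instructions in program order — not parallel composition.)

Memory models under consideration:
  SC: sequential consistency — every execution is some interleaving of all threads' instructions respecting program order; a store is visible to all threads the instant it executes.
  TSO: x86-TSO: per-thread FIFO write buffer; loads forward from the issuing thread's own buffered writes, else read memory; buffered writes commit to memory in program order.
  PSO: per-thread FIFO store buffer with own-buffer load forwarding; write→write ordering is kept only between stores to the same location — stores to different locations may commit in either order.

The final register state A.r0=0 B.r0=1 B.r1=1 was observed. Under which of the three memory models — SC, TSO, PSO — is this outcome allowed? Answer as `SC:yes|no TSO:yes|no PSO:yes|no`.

outcome vector order: (A.r0,B.r0,B.r1)
SC (9): <0 1 1>, <0 2 1>, <0 2 2>, <1 0 0>, <1 0 1>, <1 0 2>, <1 1 1>, <1 2 1>, <1 2 2>
TSO (12): <0 0 0>, <0 0 1>, <0 0 2>, <0 1 1>, <0 2 1>, <0 2 2>, <1 0 0>, <1 0 1>, <1 0 2>, <1 1 1>, <1 2 1>, <1 2 2>
PSO (12): <0 0 0>, <0 0 1>, <0 0 2>, <0 1 1>, <0 2 1>, <0 2 2>, <1 0 0>, <1 0 1>, <1 0 2>, <1 1 1>, <1 2 1>, <1 2 2>
target <0 1 1> ∈ {SC,TSO,PSO}

SC:yes TSO:yes PSO:yes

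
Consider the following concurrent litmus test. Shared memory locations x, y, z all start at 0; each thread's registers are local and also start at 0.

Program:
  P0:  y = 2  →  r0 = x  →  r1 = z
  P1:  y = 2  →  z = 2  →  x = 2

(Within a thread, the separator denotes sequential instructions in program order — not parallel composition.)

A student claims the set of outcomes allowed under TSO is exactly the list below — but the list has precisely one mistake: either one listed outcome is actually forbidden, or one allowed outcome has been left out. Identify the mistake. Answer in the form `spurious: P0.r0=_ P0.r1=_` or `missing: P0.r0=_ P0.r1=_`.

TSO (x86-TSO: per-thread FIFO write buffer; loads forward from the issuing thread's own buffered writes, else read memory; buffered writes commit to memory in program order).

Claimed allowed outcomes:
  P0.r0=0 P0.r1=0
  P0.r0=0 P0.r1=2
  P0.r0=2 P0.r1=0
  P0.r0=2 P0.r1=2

spurious: P0.r0=2 P0.r1=0

outcome vector order: (P0.r0,P0.r1)
TSO (3): <0 0>, <0 2>, <2 2>
claimed∖TSO = {<2 0>}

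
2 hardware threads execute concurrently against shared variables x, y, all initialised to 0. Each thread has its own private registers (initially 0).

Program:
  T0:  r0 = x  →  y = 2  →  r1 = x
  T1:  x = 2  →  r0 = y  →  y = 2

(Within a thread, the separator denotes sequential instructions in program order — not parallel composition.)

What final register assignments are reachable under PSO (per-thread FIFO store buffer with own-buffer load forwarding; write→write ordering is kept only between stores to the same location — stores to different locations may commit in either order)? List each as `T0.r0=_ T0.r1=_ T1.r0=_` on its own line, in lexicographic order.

outcome vector order: (T0.r0,T0.r1,T1.r0)
|PSO outcomes| = 6

T0.r0=0 T0.r1=0 T1.r0=0
T0.r0=0 T0.r1=0 T1.r0=2
T0.r0=0 T0.r1=2 T1.r0=0
T0.r0=0 T0.r1=2 T1.r0=2
T0.r0=2 T0.r1=2 T1.r0=0
T0.r0=2 T0.r1=2 T1.r0=2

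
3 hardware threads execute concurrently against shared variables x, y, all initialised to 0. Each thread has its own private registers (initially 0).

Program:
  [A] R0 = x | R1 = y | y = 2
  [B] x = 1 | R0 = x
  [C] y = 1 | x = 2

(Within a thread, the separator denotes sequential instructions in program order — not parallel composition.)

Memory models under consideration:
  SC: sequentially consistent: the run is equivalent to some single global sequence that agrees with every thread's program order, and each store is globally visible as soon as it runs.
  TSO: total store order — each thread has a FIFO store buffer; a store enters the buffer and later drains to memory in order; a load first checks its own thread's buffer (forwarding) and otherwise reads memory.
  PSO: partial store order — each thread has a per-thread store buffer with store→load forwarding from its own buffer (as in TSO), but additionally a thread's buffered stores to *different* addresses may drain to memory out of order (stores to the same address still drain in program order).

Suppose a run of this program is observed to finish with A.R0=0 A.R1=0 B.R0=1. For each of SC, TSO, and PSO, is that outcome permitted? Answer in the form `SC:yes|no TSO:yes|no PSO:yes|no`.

SC:yes TSO:yes PSO:yes

outcome vector order: (A.R0,A.R1,B.R0)
SC: 10 outcomes — {0/0/1 0/0/2 0/1/1 0/1/2 1/0/1 1/0/2 1/1/1 1/1/2 2/1/1 2/1/2}
TSO: 10 outcomes — {0/0/1 0/0/2 0/1/1 0/1/2 1/0/1 1/0/2 1/1/1 1/1/2 2/1/1 2/1/2}
PSO: 12 outcomes — {0/0/1 0/0/2 0/1/1 0/1/2 1/0/1 1/0/2 1/1/1 1/1/2 2/0/1 2/0/2 2/1/1 2/1/2}
target 0/0/1 ∈ {SC,TSO,PSO}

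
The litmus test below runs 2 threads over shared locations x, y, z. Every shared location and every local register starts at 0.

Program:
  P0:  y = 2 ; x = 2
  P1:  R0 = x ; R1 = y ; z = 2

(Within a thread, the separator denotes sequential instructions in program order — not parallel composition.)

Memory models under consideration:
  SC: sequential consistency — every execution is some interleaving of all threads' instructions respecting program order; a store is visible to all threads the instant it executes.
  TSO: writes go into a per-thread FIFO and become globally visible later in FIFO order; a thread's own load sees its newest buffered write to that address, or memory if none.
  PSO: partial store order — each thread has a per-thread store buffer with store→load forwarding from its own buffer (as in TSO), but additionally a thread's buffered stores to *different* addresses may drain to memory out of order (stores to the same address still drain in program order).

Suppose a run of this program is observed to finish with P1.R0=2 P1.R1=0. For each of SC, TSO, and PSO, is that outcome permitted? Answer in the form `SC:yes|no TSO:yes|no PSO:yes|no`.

SC:no TSO:no PSO:yes

outcome vector order: (P1.R0,P1.R1)
[SC] allowed = {<0 0>, <0 2>, <2 2>}
[TSO] allowed = {<0 0>, <0 2>, <2 2>}
[PSO] allowed = {<0 0>, <0 2>, <2 0>, <2 2>}
target <2 0> ∈ {PSO}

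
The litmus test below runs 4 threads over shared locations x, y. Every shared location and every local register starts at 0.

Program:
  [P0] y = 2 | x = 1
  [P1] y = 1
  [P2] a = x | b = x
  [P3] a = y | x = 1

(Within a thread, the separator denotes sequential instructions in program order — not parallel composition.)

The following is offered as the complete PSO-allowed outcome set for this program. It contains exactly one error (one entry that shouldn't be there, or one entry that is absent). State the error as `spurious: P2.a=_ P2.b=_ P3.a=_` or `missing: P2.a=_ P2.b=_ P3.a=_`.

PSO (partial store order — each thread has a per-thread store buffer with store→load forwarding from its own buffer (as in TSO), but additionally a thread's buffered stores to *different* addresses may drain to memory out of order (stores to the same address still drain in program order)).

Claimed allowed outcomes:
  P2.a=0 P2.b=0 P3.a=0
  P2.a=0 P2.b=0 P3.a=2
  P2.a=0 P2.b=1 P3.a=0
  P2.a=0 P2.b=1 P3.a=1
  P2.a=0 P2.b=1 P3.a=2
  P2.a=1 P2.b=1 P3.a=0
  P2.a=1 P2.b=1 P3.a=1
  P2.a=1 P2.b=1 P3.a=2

outcome vector order: (P2.a,P2.b,P3.a)
under PSO → 000, 001, 002, 010, 011, 012, 110, 111, 112
PSO∖claimed = {001}

missing: P2.a=0 P2.b=0 P3.a=1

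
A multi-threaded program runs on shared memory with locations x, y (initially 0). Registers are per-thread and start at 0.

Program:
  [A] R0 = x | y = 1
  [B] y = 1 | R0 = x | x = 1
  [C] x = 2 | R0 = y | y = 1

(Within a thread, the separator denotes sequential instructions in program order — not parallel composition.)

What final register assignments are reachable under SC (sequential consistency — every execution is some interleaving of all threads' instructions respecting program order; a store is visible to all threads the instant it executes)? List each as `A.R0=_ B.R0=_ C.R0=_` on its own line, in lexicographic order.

A.R0=0 B.R0=0 C.R0=1
A.R0=0 B.R0=2 C.R0=0
A.R0=0 B.R0=2 C.R0=1
A.R0=1 B.R0=0 C.R0=1
A.R0=1 B.R0=2 C.R0=0
A.R0=1 B.R0=2 C.R0=1
A.R0=2 B.R0=0 C.R0=1
A.R0=2 B.R0=2 C.R0=0
A.R0=2 B.R0=2 C.R0=1

outcome vector order: (A.R0,B.R0,C.R0)
|SC outcomes| = 9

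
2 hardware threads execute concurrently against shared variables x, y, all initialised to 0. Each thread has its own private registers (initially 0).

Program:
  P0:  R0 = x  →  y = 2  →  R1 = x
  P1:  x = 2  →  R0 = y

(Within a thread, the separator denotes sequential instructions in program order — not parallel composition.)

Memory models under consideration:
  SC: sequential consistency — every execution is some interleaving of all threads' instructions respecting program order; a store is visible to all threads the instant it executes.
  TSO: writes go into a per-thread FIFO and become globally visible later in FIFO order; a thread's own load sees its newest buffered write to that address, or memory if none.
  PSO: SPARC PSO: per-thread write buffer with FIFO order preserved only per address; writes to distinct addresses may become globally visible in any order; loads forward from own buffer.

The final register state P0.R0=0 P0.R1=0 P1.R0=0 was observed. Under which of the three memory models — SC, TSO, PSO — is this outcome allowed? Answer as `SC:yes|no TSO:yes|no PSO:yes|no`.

outcome vector order: (P0.R0,P0.R1,P1.R0)
SC (5): (0,0,2) (0,2,0) (0,2,2) (2,2,0) (2,2,2)
TSO (6): (0,0,0) (0,0,2) (0,2,0) (0,2,2) (2,2,0) (2,2,2)
PSO (6): (0,0,0) (0,0,2) (0,2,0) (0,2,2) (2,2,0) (2,2,2)
target (0,0,0) ∈ {TSO,PSO}

SC:no TSO:yes PSO:yes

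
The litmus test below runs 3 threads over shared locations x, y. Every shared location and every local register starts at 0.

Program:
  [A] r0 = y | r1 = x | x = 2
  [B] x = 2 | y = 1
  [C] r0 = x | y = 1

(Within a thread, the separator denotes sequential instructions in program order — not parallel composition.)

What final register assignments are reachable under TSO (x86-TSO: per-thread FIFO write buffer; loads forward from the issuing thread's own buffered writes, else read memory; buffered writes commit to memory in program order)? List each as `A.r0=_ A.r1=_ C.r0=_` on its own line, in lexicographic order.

outcome vector order: (A.r0,A.r1,C.r0)
|TSO outcomes| = 7

A.r0=0 A.r1=0 C.r0=0
A.r0=0 A.r1=0 C.r0=2
A.r0=0 A.r1=2 C.r0=0
A.r0=0 A.r1=2 C.r0=2
A.r0=1 A.r1=0 C.r0=0
A.r0=1 A.r1=2 C.r0=0
A.r0=1 A.r1=2 C.r0=2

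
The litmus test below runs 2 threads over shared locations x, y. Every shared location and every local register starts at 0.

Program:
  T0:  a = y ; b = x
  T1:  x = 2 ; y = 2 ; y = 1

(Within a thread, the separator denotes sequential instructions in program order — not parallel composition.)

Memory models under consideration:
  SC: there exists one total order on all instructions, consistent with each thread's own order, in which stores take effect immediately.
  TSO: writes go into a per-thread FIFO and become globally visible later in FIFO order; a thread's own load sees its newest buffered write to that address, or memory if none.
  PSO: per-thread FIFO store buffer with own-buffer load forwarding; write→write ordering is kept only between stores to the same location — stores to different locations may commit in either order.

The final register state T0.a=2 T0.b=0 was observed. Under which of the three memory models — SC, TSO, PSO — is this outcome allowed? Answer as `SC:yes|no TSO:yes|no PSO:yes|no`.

SC:no TSO:no PSO:yes

outcome vector order: (T0.a,T0.b)
SC (4): 00, 02, 12, 22
TSO (4): 00, 02, 12, 22
PSO (6): 00, 02, 10, 12, 20, 22
target 20 ∈ {PSO}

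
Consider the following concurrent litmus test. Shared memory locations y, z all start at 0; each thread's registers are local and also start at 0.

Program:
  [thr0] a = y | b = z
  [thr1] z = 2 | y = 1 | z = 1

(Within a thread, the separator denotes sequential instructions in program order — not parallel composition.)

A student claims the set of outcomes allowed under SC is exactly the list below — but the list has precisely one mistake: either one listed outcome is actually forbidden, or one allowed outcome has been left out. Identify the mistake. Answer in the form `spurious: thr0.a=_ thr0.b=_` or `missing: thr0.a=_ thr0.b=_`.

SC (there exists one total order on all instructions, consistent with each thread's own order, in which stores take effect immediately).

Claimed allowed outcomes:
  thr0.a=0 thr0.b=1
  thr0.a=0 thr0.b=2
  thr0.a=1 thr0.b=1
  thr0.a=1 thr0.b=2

missing: thr0.a=0 thr0.b=0

outcome vector order: (thr0.a,thr0.b)
under SC → 0/0; 0/1; 0/2; 1/1; 1/2
SC∖claimed = {0/0}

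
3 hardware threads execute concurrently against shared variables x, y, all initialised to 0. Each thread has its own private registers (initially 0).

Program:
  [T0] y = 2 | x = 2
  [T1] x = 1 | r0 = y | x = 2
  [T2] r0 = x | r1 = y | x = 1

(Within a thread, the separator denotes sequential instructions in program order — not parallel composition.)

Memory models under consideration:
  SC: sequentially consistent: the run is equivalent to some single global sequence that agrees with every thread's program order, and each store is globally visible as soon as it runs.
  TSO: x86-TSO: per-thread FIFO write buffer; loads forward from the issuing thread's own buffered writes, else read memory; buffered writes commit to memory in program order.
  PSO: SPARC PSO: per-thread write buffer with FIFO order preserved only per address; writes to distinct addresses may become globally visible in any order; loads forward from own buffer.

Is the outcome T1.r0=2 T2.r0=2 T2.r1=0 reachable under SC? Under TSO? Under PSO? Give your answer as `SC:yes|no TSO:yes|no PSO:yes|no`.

SC:no TSO:no PSO:yes

outcome vector order: (T1.r0,T2.r0,T2.r1)
[SC] allowed = {<0 0 0>; <0 0 2>; <0 1 0>; <0 1 2>; <0 2 0>; <0 2 2>; <2 0 0>; <2 0 2>; <2 1 0>; <2 1 2>; <2 2 2>}
[TSO] allowed = {<0 0 0>; <0 0 2>; <0 1 0>; <0 1 2>; <0 2 0>; <0 2 2>; <2 0 0>; <2 0 2>; <2 1 0>; <2 1 2>; <2 2 2>}
[PSO] allowed = {<0 0 0>; <0 0 2>; <0 1 0>; <0 1 2>; <0 2 0>; <0 2 2>; <2 0 0>; <2 0 2>; <2 1 0>; <2 1 2>; <2 2 0>; <2 2 2>}
target <2 2 0> ∈ {PSO}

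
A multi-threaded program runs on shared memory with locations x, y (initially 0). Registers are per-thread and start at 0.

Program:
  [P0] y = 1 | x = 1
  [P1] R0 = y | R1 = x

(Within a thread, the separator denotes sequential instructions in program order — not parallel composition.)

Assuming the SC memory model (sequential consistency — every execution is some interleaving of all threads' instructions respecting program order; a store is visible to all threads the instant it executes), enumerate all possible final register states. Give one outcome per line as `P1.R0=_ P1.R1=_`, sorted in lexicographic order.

P1.R0=0 P1.R1=0
P1.R0=0 P1.R1=1
P1.R0=1 P1.R1=0
P1.R0=1 P1.R1=1

outcome vector order: (P1.R0,P1.R1)
|SC outcomes| = 4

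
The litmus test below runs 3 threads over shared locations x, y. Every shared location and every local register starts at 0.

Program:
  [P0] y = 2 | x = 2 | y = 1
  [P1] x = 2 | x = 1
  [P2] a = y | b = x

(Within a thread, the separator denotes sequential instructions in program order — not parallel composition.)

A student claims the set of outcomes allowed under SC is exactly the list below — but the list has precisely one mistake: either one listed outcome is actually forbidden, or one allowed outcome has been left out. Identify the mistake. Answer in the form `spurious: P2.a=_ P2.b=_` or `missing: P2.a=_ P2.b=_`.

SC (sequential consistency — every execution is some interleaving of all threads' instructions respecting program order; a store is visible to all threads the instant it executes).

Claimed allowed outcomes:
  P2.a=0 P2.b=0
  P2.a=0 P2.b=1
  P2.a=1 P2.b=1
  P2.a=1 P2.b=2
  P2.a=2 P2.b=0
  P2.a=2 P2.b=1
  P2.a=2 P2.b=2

missing: P2.a=0 P2.b=2

outcome vector order: (P2.a,P2.b)
under SC → 00; 01; 02; 11; 12; 20; 21; 22
SC∖claimed = {02}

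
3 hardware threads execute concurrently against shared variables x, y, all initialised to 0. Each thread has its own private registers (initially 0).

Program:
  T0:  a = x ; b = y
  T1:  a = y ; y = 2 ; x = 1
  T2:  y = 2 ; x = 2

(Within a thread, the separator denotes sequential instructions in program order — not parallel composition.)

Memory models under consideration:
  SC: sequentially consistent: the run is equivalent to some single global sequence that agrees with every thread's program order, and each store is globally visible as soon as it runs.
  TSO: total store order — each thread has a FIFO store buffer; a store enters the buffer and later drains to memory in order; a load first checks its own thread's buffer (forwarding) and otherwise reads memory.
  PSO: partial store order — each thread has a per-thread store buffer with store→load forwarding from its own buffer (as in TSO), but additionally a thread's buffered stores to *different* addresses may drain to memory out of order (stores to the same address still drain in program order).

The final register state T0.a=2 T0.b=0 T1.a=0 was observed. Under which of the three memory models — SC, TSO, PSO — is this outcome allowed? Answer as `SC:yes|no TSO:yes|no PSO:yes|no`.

SC:no TSO:no PSO:yes

outcome vector order: (T0.a,T0.b,T1.a)
SC (8): <0 0 0>, <0 0 2>, <0 2 0>, <0 2 2>, <1 2 0>, <1 2 2>, <2 2 0>, <2 2 2>
TSO (8): <0 0 0>, <0 0 2>, <0 2 0>, <0 2 2>, <1 2 0>, <1 2 2>, <2 2 0>, <2 2 2>
PSO (11): <0 0 0>, <0 0 2>, <0 2 0>, <0 2 2>, <1 0 0>, <1 2 0>, <1 2 2>, <2 0 0>, <2 0 2>, <2 2 0>, <2 2 2>
target <2 0 0> ∈ {PSO}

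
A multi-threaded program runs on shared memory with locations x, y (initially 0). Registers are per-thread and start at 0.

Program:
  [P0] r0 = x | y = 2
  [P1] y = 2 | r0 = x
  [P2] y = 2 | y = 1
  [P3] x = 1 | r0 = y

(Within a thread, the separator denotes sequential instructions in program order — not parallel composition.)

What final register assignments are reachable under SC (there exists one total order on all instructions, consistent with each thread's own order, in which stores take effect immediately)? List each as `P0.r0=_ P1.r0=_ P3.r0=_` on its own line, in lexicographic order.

P0.r0=0 P1.r0=0 P3.r0=1
P0.r0=0 P1.r0=0 P3.r0=2
P0.r0=0 P1.r0=1 P3.r0=0
P0.r0=0 P1.r0=1 P3.r0=1
P0.r0=0 P1.r0=1 P3.r0=2
P0.r0=1 P1.r0=0 P3.r0=1
P0.r0=1 P1.r0=0 P3.r0=2
P0.r0=1 P1.r0=1 P3.r0=0
P0.r0=1 P1.r0=1 P3.r0=1
P0.r0=1 P1.r0=1 P3.r0=2

outcome vector order: (P0.r0,P1.r0,P3.r0)
|SC outcomes| = 10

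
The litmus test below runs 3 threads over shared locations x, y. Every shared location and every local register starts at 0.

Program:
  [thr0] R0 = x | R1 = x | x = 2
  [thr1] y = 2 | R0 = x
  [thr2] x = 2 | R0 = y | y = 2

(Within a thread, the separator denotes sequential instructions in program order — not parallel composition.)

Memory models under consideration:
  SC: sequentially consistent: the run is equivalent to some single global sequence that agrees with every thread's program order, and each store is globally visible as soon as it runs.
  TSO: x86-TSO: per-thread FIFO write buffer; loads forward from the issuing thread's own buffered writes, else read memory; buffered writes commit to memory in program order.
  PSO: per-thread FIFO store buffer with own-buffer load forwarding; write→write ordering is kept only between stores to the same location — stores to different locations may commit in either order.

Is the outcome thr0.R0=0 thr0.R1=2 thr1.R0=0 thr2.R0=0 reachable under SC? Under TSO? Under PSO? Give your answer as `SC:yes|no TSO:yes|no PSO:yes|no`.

outcome vector order: (thr0.R0,thr0.R1,thr1.R0,thr2.R0)
SC: 9 outcomes — {0/0/0/2, 0/0/2/0, 0/0/2/2, 0/2/0/2, 0/2/2/0, 0/2/2/2, 2/2/0/2, 2/2/2/0, 2/2/2/2}
TSO: 12 outcomes — {0/0/0/0, 0/0/0/2, 0/0/2/0, 0/0/2/2, 0/2/0/0, 0/2/0/2, 0/2/2/0, 0/2/2/2, 2/2/0/0, 2/2/0/2, 2/2/2/0, 2/2/2/2}
PSO: 12 outcomes — {0/0/0/0, 0/0/0/2, 0/0/2/0, 0/0/2/2, 0/2/0/0, 0/2/0/2, 0/2/2/0, 0/2/2/2, 2/2/0/0, 2/2/0/2, 2/2/2/0, 2/2/2/2}
target 0/2/0/0 ∈ {TSO,PSO}

SC:no TSO:yes PSO:yes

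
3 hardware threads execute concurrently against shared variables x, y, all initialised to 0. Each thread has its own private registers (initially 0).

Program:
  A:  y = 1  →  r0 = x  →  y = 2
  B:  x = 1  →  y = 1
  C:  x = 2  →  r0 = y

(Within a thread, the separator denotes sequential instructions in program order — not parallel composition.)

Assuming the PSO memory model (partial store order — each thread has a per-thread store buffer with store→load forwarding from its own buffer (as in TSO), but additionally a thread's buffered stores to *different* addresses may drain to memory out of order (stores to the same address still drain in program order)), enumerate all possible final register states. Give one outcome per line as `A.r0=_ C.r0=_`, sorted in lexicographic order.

A.r0=0 C.r0=0
A.r0=0 C.r0=1
A.r0=0 C.r0=2
A.r0=1 C.r0=0
A.r0=1 C.r0=1
A.r0=1 C.r0=2
A.r0=2 C.r0=0
A.r0=2 C.r0=1
A.r0=2 C.r0=2

outcome vector order: (A.r0,C.r0)
|PSO outcomes| = 9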